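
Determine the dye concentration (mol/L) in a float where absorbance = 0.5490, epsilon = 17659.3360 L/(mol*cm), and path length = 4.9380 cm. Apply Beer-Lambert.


Formula: c = A / (epsilon * l)
Substituting: c = 0.5490 / (17659.3360 * 4.9380)
Result: 6.2957e-06 mol/L


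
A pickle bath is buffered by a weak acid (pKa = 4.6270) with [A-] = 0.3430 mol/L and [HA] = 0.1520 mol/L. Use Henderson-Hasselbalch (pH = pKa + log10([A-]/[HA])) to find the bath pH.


ratio = [A-] / [HA] = 0.3430 / 0.1520 = 2.2566
log10(ratio) = 0.3535
pH = pKa + log10(ratio) = 4.6270 + 0.3535 = 4.9805


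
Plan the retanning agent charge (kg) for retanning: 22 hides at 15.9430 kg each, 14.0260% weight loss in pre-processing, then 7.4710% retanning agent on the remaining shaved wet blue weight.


Total_raw = N * avg_wt = 22 * 15.9430 = 350.7460 kg
Substrate = Total_raw * (1 - loss/100) = 350.7460 * (1 - 14.0260/100) = 301.5504 kg
Retan = Substrate * pct / 100 = 301.5504 * 7.4710 / 100 = 22.5288 kg


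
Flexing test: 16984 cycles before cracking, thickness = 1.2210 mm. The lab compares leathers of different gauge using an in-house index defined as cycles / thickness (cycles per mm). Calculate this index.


Formula: Index = cycles / thickness
Substituting: Index = 16984 / 1.2210
Result: 13909.9099 cycles/mm


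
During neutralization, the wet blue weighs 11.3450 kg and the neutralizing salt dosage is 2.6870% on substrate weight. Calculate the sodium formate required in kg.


Formula: Neutralizer = substrate * pct / 100
Substituting: Neutralizer = 11.3450 * 2.6870 / 100
Result: 0.3048 kg


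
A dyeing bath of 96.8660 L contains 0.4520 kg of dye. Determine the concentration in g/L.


Formula: Conc = dye_mass(kg) / volume(L) * 1000
Substituting: Conc = 0.4520 / 96.8660 * 1000
Result: 4.6662 g/L


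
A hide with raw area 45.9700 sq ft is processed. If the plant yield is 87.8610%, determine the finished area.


Formula: finished = raw * yield / 100
Substituting: finished = 45.9700 * 87.8610 / 100
Result: 40.3897 sq ft


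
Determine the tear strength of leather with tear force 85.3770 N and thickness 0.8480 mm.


Formula: Tear strength = force / thickness
Substituting: Tear strength = 85.3770 / 0.8480
Result: 100.6804 N/mm


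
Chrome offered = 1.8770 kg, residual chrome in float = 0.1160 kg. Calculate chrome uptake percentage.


Formula: Uptake = (offered - residual) / offered * 100
Substituting: Uptake = (1.8770 - 0.1160) / 1.8770 * 100
Result: 93.8199 %


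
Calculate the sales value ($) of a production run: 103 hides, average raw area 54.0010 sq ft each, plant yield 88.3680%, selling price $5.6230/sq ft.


Raw_total = N * avg_area = 103 * 54.0010 = 5562.1030 sq ft
Finished = Raw_total * yield / 100 = 5562.1030 * 88.3680 / 100 = 4915.1192 sq ft
Value = Finished * price = 4915.1192 * 5.6230 = 27637.7151 $


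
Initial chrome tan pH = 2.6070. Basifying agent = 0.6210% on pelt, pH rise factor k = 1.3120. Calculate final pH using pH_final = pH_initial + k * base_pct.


Formula: pH_final = pH_initial + k * base_pct
Substituting: pH_final = 2.6070 + 1.3120 * 0.6210
Result: 3.4218


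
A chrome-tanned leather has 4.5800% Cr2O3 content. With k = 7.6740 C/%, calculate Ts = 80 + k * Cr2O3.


Formula: Ts = 80 + k * Cr2O3
Substituting: Ts = 80 + 7.6740 * 4.5800
Result: 115.1469 C


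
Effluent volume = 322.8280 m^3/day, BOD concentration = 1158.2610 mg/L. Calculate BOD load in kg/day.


Formula: BOD_load = volume * conc / 1000
Substituting: BOD_load = 322.8280 * 1158.2610 / 1000
Result: 373.9191 kg/day


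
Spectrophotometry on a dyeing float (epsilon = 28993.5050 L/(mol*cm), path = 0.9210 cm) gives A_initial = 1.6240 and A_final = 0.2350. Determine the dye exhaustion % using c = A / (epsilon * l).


c_initial = A_i / (epsilon * l) = 1.6240 / (28993.5050 * 0.9210) = 6.0817e-05 mol/L
c_final = A_f / (epsilon * l) = 0.2350 / (28993.5050 * 0.9210) = 8.8005e-06 mol/L
Exhaustion = (c_initial - c_final) / c_initial * 100 = (6.0817e-05 - 8.8005e-06) / 6.0817e-05 * 100 = 85.5296 %


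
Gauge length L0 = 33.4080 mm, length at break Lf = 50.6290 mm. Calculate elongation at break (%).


Formula: Elongation = (Lf - L0) / L0 * 100
Substituting: Elongation = (50.6290 - 33.4080) / 33.4080 * 100
Result: 51.5475 %


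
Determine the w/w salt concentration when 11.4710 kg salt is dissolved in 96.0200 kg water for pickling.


Formula: Conc = salt / (water + salt) * 100
Substituting: Conc = 11.4710 / (96.0200 + 11.4710) * 100
Result: 10.6716 %


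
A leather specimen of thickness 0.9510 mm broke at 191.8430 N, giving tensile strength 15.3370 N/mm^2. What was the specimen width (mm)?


Formula: w = F / (TS * t)
Substituting: w = 191.8430 / (15.3370 * 0.9510)
Result: 13.1530 mm


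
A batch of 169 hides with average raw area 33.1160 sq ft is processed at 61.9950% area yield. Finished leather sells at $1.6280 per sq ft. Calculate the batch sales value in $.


Raw_total = N * avg_area = 169 * 33.1160 = 5596.6040 sq ft
Finished = Raw_total * yield / 100 = 5596.6040 * 61.9950 / 100 = 3469.6146 sq ft
Value = Finished * price = 3469.6146 * 1.6280 = 5648.5326 $


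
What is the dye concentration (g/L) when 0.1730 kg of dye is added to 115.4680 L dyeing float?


Formula: Conc = dye_mass(kg) / volume(L) * 1000
Substituting: Conc = 0.1730 / 115.4680 * 1000
Result: 1.4983 g/L


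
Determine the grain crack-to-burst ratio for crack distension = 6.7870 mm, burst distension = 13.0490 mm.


Formula: Ratio = crack / burst
Substituting: Ratio = 6.7870 / 13.0490
Result: 0.5201


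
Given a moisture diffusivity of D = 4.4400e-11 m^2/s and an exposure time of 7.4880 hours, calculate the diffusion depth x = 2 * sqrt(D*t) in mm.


t = 7.4880 hr * 3600 = 26956.8000 s
D * t = 4.4400e-11 * 26956.8000 = 1.1969e-06
x = 2 * sqrt(D*t) = 2 * sqrt(1.1969e-06) = 0.00218804 m = 2.1880 mm


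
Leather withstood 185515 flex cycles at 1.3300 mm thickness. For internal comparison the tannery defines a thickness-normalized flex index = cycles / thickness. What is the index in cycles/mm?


Formula: Index = cycles / thickness
Substituting: Index = 185515 / 1.3300
Result: 139484.9624 cycles/mm


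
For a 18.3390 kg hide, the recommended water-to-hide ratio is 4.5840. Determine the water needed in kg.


Formula: Water = hide_weight * ratio
Substituting: Water = 18.3390 * 4.5840
Result: 84.0660 kg


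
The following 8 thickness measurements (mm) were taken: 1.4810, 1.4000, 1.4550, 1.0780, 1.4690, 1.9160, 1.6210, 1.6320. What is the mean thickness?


Formula: Average = sum / n
Substituting: Average = 12.0520 / 8
Result: 1.5065 mm


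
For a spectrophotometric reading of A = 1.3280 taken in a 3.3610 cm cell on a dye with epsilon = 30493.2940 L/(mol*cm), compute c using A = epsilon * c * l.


Formula: c = A / (epsilon * l)
Substituting: c = 1.3280 / (30493.2940 * 3.3610)
Result: 1.2958e-05 mol/L


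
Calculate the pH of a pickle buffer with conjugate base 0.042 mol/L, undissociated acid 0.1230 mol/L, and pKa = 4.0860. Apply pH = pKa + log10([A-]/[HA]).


ratio = [A-] / [HA] = 0.042 / 0.1230 = 0.3415
log10(ratio) = -0.4667
pH = pKa + log10(ratio) = 4.0860 - 0.4667 = 3.6193


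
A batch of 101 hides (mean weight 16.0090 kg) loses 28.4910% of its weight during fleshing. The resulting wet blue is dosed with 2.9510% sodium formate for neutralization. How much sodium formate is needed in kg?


Total_raw = N * avg_wt = 101 * 16.0090 = 1616.9090 kg
Substrate = Total_raw * (1 - loss/100) = 1616.9090 * (1 - 28.4910/100) = 1156.2355 kg
Neutralizer = Substrate * pct / 100 = 1156.2355 * 2.9510 / 100 = 34.1205 kg


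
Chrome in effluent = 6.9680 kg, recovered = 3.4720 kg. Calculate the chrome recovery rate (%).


Formula: Recovery = recovered / input * 100
Substituting: Recovery = 3.4720 / 6.9680 * 100
Result: 49.8278 %


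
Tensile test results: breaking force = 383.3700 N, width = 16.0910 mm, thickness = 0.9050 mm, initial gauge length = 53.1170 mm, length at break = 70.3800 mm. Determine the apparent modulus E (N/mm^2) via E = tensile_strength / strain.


TS = F / (w * t) = 383.3700 / (16.0910 * 0.9050) = 26.3261 N/mm^2
strain = (Lf - L0) / L0 = (70.3800 - 53.1170) / 53.1170 = 0.3250
E = TS / strain = 26.3261 / 0.3250 = 81.0035 N/mm^2


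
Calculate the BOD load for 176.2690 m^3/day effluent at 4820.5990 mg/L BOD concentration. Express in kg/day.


Formula: BOD_load = volume * conc / 1000
Substituting: BOD_load = 176.2690 * 4820.5990 / 1000
Result: 849.7222 kg/day


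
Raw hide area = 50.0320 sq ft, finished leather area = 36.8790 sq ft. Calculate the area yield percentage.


Formula: Yield = finished / raw * 100
Substituting: Yield = 36.8790 / 50.0320 * 100
Result: 73.7108 %


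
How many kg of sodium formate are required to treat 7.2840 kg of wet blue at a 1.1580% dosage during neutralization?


Formula: Neutralizer = substrate * pct / 100
Substituting: Neutralizer = 7.2840 * 1.1580 / 100
Result: 0.0843487 kg


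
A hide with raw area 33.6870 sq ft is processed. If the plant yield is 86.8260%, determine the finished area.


Formula: finished = raw * yield / 100
Substituting: finished = 33.6870 * 86.8260 / 100
Result: 29.2491 sq ft


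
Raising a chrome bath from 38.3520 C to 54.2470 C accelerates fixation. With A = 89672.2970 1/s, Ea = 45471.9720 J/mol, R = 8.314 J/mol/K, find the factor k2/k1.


T1 = 38.3520 + 273.15 = 311.5020 K; T2 = 54.2470 + 273.15 = 327.3970 K
k1 = A * exp(-Ea/(R*T1)) = 89672.2970 * exp(-45471.9720/(8.314*311.5020)) = 0.00212497 1/s
k2 = A * exp(-Ea/(R*T2)) = 89672.2970 * exp(-45471.9720/(8.314*327.3970)) = 0.00498378 1/s
k2/k1 = 0.00498378 / 0.00212497 = 2.3453


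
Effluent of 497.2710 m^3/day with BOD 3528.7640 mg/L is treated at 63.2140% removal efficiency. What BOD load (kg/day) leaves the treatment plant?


Load_in = volume * conc / 1000 = 497.2710 * 3528.7640 / 1000 = 1754.7520 kg/day
Removed = Load_in * eff / 100 = 1754.7520 * 63.2140 / 100 = 1109.2489 kg/day
Load_out = Load_in - Removed = 1754.7520 - 1109.2489 = 645.5031 kg/day


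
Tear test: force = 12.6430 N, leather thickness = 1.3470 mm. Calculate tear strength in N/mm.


Formula: Tear strength = force / thickness
Substituting: Tear strength = 12.6430 / 1.3470
Result: 9.3860 N/mm


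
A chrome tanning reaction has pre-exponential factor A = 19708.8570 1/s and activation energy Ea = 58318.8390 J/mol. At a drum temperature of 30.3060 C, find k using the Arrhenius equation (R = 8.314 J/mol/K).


T_K = T_C + 273.15 = 30.3060 + 273.15 = 303.4560 K
exponent = -Ea / (R * T_K) = -58318.8390 / (8.314 * 303.4560) = -23.1155
k = A * exp(exponent) = 19708.8570 * exp(-23.1155) = 1.8019e-06 1/s


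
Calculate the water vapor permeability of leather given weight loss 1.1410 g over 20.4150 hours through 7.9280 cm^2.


Formula: WVP = loss / (area * time)
Substituting: WVP = 1.1410 / (7.9280 * 20.4150)
Result: 0.00704973 g/(cm^2*hr)


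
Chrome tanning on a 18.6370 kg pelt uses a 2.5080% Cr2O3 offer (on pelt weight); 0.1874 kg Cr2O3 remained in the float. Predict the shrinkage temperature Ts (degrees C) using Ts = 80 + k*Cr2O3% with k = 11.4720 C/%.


Offered = pelt * offer_pct / 100 = 18.6370 * 2.5080 / 100 = 0.4674 kg
Uptake = offered - residual = 0.4674 - 0.1874 = 0.2800 kg
Cr2O3% on pelt = uptake / pelt * 100 = 0.2800 / 18.6370 * 100 = 1.5025 %
Ts = 80 + k * Cr2O3% = 80 + 11.4720 * 1.5025 = 97.2364 C


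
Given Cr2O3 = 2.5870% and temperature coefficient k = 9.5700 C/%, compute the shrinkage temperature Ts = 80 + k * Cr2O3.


Formula: Ts = 80 + k * Cr2O3
Substituting: Ts = 80 + 9.5700 * 2.5870
Result: 104.7576 C


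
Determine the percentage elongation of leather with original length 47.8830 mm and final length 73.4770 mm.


Formula: Elongation = (Lf - L0) / L0 * 100
Substituting: Elongation = (73.4770 - 47.8830) / 47.8830 * 100
Result: 53.4511 %


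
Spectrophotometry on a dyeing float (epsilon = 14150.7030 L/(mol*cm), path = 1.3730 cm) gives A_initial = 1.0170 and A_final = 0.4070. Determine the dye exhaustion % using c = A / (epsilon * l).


c_initial = A_i / (epsilon * l) = 1.0170 / (14150.7030 * 1.3730) = 5.2345e-05 mol/L
c_final = A_f / (epsilon * l) = 0.4070 / (14150.7030 * 1.3730) = 2.0948e-05 mol/L
Exhaustion = (c_initial - c_final) / c_initial * 100 = (5.2345e-05 - 2.0948e-05) / 5.2345e-05 * 100 = 59.9803 %


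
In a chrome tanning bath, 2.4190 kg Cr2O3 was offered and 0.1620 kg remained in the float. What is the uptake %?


Formula: Uptake = (offered - residual) / offered * 100
Substituting: Uptake = (2.4190 - 0.1620) / 2.4190 * 100
Result: 93.3030 %


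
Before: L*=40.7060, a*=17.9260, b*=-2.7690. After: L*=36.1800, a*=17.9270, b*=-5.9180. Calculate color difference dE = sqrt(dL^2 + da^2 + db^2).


dL = -4.5260, da = 0.001, db = -3.1490
dE = sqrt((-4.5260)^2 + 0.001^2 + (-3.1490)^2) = 5.5137


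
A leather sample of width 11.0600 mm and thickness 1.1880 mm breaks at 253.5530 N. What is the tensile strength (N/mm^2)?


Formula: TS = force / (width * thickness)
Substituting: TS = 253.5530 / (11.0600 * 1.1880)
Result: 19.2973 N/mm^2


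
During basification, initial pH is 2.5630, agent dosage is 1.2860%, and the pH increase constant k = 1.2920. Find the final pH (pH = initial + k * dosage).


Formula: pH_final = pH_initial + k * base_pct
Substituting: pH_final = 2.5630 + 1.2920 * 1.2860
Result: 4.2245


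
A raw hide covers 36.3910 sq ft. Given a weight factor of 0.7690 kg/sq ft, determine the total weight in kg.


Formula: Weight = area * weight_per_sqft
Substituting: Weight = 36.3910 * 0.7690
Result: 27.9847 kg


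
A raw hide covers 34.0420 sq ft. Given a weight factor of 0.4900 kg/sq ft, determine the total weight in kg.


Formula: Weight = area * weight_per_sqft
Substituting: Weight = 34.0420 * 0.4900
Result: 16.6806 kg


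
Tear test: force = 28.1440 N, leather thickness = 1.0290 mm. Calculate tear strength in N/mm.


Formula: Tear strength = force / thickness
Substituting: Tear strength = 28.1440 / 1.0290
Result: 27.3508 N/mm


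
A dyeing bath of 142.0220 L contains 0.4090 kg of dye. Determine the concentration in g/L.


Formula: Conc = dye_mass(kg) / volume(L) * 1000
Substituting: Conc = 0.4090 / 142.0220 * 1000
Result: 2.8798 g/L


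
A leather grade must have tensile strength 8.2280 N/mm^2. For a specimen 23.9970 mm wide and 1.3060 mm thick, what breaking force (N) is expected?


Formula: F = TS * w * t
Substituting: F = 8.2280 * 23.9970 * 1.3060
Result: 257.8662 N


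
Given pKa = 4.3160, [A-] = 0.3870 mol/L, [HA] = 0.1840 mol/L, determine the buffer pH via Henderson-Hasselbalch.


ratio = [A-] / [HA] = 0.3870 / 0.1840 = 2.1033
log10(ratio) = 0.3229
pH = pKa + log10(ratio) = 4.3160 + 0.3229 = 4.6389


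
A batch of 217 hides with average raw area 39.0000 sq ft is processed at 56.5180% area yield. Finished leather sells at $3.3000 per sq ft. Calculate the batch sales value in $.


Raw_total = N * avg_area = 217 * 39.0000 = 8463.0000 sq ft
Finished = Raw_total * yield / 100 = 8463.0000 * 56.5180 / 100 = 4783.1183 sq ft
Value = Finished * price = 4783.1183 * 3.3000 = 15784.2905 $


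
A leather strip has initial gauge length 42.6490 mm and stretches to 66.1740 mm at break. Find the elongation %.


Formula: Elongation = (Lf - L0) / L0 * 100
Substituting: Elongation = (66.1740 - 42.6490) / 42.6490 * 100
Result: 55.1596 %


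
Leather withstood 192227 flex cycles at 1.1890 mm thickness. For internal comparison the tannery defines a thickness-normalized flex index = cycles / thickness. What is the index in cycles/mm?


Formula: Index = cycles / thickness
Substituting: Index = 192227 / 1.1890
Result: 161671.1522 cycles/mm


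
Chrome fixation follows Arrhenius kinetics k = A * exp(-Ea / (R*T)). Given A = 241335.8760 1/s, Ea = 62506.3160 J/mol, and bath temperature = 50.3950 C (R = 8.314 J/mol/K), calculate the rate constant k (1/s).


T_K = T_C + 273.15 = 50.3950 + 273.15 = 323.5450 K
exponent = -Ea / (R * T_K) = -62506.3160 / (8.314 * 323.5450) = -23.2370
k = A * exp(exponent) = 241335.8760 * exp(-23.2370) = 1.9541e-05 1/s


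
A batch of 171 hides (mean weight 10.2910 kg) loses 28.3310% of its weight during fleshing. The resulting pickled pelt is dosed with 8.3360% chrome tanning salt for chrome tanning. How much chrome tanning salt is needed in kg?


Total_raw = N * avg_wt = 171 * 10.2910 = 1759.7610 kg
Substrate = Total_raw * (1 - loss/100) = 1759.7610 * (1 - 28.3310/100) = 1261.2031 kg
Chrome = Substrate * pct / 100 = 1261.2031 * 8.3360 / 100 = 105.1339 kg


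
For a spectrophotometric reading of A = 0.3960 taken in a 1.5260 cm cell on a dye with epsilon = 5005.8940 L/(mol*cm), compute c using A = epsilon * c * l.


Formula: c = A / (epsilon * l)
Substituting: c = 0.3960 / (5005.8940 * 1.5260)
Result: 5.1839e-05 mol/L


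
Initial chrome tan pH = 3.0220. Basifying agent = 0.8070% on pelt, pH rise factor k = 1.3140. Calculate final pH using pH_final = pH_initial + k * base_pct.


Formula: pH_final = pH_initial + k * base_pct
Substituting: pH_final = 3.0220 + 1.3140 * 0.8070
Result: 4.0824


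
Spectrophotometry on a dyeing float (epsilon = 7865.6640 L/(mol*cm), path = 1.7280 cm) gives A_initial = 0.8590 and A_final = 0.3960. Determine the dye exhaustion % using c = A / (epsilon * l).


c_initial = A_i / (epsilon * l) = 0.8590 / (7865.6640 * 1.7280) = 6.3200e-05 mol/L
c_final = A_f / (epsilon * l) = 0.3960 / (7865.6640 * 1.7280) = 2.9135e-05 mol/L
Exhaustion = (c_initial - c_final) / c_initial * 100 = (6.3200e-05 - 2.9135e-05) / 6.3200e-05 * 100 = 53.8999 %


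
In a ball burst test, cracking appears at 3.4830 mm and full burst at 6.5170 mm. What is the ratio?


Formula: Ratio = crack / burst
Substituting: Ratio = 3.4830 / 6.5170
Result: 0.5344


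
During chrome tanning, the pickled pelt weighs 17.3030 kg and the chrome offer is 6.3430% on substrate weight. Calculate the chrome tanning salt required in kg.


Formula: Chrome = substrate * pct / 100
Substituting: Chrome = 17.3030 * 6.3430 / 100
Result: 1.0975 kg


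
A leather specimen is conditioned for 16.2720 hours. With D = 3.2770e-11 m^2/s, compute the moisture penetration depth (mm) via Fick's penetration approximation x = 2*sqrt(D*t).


t = 16.2720 hr * 3600 = 58579.2000 s
D * t = 3.2770e-11 * 58579.2000 = 1.9196e-06
x = 2 * sqrt(D*t) = 2 * sqrt(1.9196e-06) = 0.00277102 m = 2.7710 mm


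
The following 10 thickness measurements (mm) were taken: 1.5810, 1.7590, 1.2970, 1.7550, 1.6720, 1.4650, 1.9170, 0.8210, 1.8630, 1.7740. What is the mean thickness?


Formula: Average = sum / n
Substituting: Average = 15.9040 / 10
Result: 1.5904 mm


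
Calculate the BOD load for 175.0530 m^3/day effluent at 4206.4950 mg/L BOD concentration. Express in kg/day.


Formula: BOD_load = volume * conc / 1000
Substituting: BOD_load = 175.0530 * 4206.4950 / 1000
Result: 736.3596 kg/day


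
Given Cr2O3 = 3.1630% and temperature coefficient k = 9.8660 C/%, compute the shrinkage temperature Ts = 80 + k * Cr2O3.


Formula: Ts = 80 + k * Cr2O3
Substituting: Ts = 80 + 9.8660 * 3.1630
Result: 111.2062 C


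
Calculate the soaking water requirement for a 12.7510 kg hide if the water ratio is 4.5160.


Formula: Water = hide_weight * ratio
Substituting: Water = 12.7510 * 4.5160
Result: 57.5835 kg


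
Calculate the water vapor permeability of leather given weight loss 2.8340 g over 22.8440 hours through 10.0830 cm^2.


Formula: WVP = loss / (area * time)
Substituting: WVP = 2.8340 / (10.0830 * 22.8440)
Result: 0.0123038 g/(cm^2*hr)


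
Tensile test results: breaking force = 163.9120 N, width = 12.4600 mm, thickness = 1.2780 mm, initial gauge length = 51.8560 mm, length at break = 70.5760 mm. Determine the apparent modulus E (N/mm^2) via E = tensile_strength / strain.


TS = F / (w * t) = 163.9120 / (12.4600 * 1.2780) = 10.2935 N/mm^2
strain = (Lf - L0) / L0 = (70.5760 - 51.8560) / 51.8560 = 0.3610
E = TS / strain = 10.2935 / 0.3610 = 28.5138 N/mm^2


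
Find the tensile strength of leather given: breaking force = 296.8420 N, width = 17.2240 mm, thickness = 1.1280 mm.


Formula: TS = force / (width * thickness)
Substituting: TS = 296.8420 / (17.2240 * 1.1280)
Result: 15.2786 N/mm^2


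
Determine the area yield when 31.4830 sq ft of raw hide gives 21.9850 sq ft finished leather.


Formula: Yield = finished / raw * 100
Substituting: Yield = 21.9850 / 31.4830 * 100
Result: 69.8313 %


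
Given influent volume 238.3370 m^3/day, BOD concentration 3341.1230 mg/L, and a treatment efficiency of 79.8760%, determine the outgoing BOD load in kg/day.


Load_in = volume * conc / 1000 = 238.3370 * 3341.1230 / 1000 = 796.3132 kg/day
Removed = Load_in * eff / 100 = 796.3132 * 79.8760 / 100 = 636.0632 kg/day
Load_out = Load_in - Removed = 796.3132 - 636.0632 = 160.2501 kg/day


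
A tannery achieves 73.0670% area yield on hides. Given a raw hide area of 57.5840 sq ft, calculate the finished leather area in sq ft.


Formula: finished = raw * yield / 100
Substituting: finished = 57.5840 * 73.0670 / 100
Result: 42.0749 sq ft


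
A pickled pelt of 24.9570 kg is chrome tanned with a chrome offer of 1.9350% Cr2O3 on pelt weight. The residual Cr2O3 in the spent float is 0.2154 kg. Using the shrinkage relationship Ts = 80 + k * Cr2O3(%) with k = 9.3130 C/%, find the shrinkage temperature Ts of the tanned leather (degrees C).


Offered = pelt * offer_pct / 100 = 24.9570 * 1.9350 / 100 = 0.4829 kg
Uptake = offered - residual = 0.4829 - 0.2154 = 0.2675 kg
Cr2O3% on pelt = uptake / pelt * 100 = 0.2675 / 24.9570 * 100 = 1.0719 %
Ts = 80 + k * Cr2O3% = 80 + 9.3130 * 1.0719 = 89.9827 C


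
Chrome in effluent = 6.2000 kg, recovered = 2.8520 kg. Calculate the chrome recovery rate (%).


Formula: Recovery = recovered / input * 100
Substituting: Recovery = 2.8520 / 6.2000 * 100
Result: 46.0000 %


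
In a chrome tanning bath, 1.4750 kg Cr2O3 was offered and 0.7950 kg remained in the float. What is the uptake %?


Formula: Uptake = (offered - residual) / offered * 100
Substituting: Uptake = (1.4750 - 0.7950) / 1.4750 * 100
Result: 46.1017 %


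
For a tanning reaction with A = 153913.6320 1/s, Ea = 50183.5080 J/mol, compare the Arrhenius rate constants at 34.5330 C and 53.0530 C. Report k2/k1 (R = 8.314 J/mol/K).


T1 = 34.5330 + 273.15 = 307.6830 K; T2 = 53.0530 + 273.15 = 326.2030 K
k1 = A * exp(-Ea/(R*T1)) = 153913.6320 * exp(-50183.5080/(8.314*307.6830)) = 4.6498e-04 1/s
k2 = A * exp(-Ea/(R*T2)) = 153913.6320 * exp(-50183.5080/(8.314*326.2030)) = 0.00141625 1/s
k2/k1 = 0.00141625 / 4.6498e-04 = 3.0459


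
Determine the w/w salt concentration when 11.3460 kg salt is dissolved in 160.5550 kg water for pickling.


Formula: Conc = salt / (water + salt) * 100
Substituting: Conc = 11.3460 / (160.5550 + 11.3460) * 100
Result: 6.6003 %


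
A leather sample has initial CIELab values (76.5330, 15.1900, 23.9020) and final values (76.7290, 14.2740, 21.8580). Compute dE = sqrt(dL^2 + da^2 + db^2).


dL = 0.1960, da = -0.9160, db = -2.0440
dE = sqrt(0.1960^2 + (-0.9160)^2 + (-2.0440)^2) = 2.2484


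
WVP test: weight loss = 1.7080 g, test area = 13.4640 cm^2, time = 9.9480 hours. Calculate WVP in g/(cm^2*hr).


Formula: WVP = loss / (area * time)
Substituting: WVP = 1.7080 / (13.4640 * 9.9480)
Result: 0.012752 g/(cm^2*hr)


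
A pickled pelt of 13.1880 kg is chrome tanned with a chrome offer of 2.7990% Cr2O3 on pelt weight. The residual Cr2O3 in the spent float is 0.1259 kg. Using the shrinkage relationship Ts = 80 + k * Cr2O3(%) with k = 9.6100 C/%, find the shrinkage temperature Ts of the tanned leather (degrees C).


Offered = pelt * offer_pct / 100 = 13.1880 * 2.7990 / 100 = 0.3691 kg
Uptake = offered - residual = 0.3691 - 0.1259 = 0.2432 kg
Cr2O3% on pelt = uptake / pelt * 100 = 0.2432 / 13.1880 * 100 = 1.8443 %
Ts = 80 + k * Cr2O3% = 80 + 9.6100 * 1.8443 = 97.7241 C


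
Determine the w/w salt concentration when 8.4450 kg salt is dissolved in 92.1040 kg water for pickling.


Formula: Conc = salt / (water + salt) * 100
Substituting: Conc = 8.4450 / (92.1040 + 8.4450) * 100
Result: 8.3989 %


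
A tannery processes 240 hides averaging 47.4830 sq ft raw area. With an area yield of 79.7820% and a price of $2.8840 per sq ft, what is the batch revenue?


Raw_total = N * avg_area = 240 * 47.4830 = 11395.9200 sq ft
Finished = Raw_total * yield / 100 = 11395.9200 * 79.7820 / 100 = 9091.8929 sq ft
Value = Finished * price = 9091.8929 * 2.8840 = 26221.0191 $


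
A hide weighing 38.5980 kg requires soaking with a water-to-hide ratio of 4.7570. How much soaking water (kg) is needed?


Formula: Water = hide_weight * ratio
Substituting: Water = 38.5980 * 4.7570
Result: 183.6107 kg


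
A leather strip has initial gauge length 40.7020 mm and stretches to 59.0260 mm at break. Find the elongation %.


Formula: Elongation = (Lf - L0) / L0 * 100
Substituting: Elongation = (59.0260 - 40.7020) / 40.7020 * 100
Result: 45.0199 %


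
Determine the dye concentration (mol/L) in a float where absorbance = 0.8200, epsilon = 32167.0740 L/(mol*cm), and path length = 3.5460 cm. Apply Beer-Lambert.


Formula: c = A / (epsilon * l)
Substituting: c = 0.8200 / (32167.0740 * 3.5460)
Result: 7.1889e-06 mol/L


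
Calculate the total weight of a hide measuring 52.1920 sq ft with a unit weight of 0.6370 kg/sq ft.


Formula: Weight = area * weight_per_sqft
Substituting: Weight = 52.1920 * 0.6370
Result: 33.2463 kg


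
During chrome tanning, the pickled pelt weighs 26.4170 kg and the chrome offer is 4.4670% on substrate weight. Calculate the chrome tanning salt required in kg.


Formula: Chrome = substrate * pct / 100
Substituting: Chrome = 26.4170 * 4.4670 / 100
Result: 1.1800 kg


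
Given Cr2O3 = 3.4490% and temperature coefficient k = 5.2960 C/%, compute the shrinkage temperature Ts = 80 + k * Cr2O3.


Formula: Ts = 80 + k * Cr2O3
Substituting: Ts = 80 + 5.2960 * 3.4490
Result: 98.2659 C


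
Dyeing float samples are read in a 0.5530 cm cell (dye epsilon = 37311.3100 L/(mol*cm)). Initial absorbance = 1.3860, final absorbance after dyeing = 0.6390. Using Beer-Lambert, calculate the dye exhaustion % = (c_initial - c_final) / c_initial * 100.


c_initial = A_i / (epsilon * l) = 1.3860 / (37311.3100 * 0.5530) = 6.7173e-05 mol/L
c_final = A_f / (epsilon * l) = 0.6390 / (37311.3100 * 0.5530) = 3.0970e-05 mol/L
Exhaustion = (c_initial - c_final) / c_initial * 100 = (6.7173e-05 - 3.0970e-05) / 6.7173e-05 * 100 = 53.8961 %


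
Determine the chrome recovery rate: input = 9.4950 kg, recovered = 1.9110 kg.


Formula: Recovery = recovered / input * 100
Substituting: Recovery = 1.9110 / 9.4950 * 100
Result: 20.1264 %


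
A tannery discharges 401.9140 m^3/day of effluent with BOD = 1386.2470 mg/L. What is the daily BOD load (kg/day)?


Formula: BOD_load = volume * conc / 1000
Substituting: BOD_load = 401.9140 * 1386.2470 / 1000
Result: 557.1521 kg/day


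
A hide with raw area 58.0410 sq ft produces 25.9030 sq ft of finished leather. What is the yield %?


Formula: Yield = finished / raw * 100
Substituting: Yield = 25.9030 / 58.0410 * 100
Result: 44.6288 %


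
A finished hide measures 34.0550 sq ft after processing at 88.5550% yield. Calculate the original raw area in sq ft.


Formula: raw = finished * 100 / yield
Substituting: raw = 34.0550 * 100 / 88.5550
Result: 38.4563 sq ft


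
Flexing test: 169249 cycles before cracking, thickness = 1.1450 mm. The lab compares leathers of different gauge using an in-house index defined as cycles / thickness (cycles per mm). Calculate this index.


Formula: Index = cycles / thickness
Substituting: Index = 169249 / 1.1450
Result: 147815.7205 cycles/mm


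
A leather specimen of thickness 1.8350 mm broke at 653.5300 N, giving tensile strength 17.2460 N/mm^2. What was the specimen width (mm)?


Formula: w = F / (TS * t)
Substituting: w = 653.5300 / (17.2460 * 1.8350)
Result: 20.6510 mm


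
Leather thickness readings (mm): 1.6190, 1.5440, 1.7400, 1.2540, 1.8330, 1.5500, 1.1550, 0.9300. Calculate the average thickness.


Formula: Average = sum / n
Substituting: Average = 11.6250 / 8
Result: 1.4531 mm


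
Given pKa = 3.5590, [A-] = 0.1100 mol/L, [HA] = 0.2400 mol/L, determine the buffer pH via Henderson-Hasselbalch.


ratio = [A-] / [HA] = 0.1100 / 0.2400 = 0.4583
log10(ratio) = -0.3388
pH = pKa + log10(ratio) = 3.5590 - 0.3388 = 3.2202


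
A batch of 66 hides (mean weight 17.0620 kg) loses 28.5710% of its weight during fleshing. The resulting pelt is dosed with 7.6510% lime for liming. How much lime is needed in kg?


Total_raw = N * avg_wt = 66 * 17.0620 = 1126.0920 kg
Substrate = Total_raw * (1 - loss/100) = 1126.0920 * (1 - 28.5710/100) = 804.3563 kg
Lime = Substrate * pct / 100 = 804.3563 * 7.6510 / 100 = 61.5413 kg


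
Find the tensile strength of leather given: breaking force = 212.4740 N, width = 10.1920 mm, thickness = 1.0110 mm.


Formula: TS = force / (width * thickness)
Substituting: TS = 212.4740 / (10.1920 * 1.0110)
Result: 20.6203 N/mm^2


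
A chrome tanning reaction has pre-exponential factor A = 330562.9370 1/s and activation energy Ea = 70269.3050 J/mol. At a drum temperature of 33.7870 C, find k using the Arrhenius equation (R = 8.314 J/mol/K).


T_K = T_C + 273.15 = 33.7870 + 273.15 = 306.9370 K
exponent = -Ea / (R * T_K) = -70269.3050 / (8.314 * 306.9370) = -27.5364
k = A * exp(exponent) = 330562.9370 * exp(-27.5364) = 3.6339e-07 1/s


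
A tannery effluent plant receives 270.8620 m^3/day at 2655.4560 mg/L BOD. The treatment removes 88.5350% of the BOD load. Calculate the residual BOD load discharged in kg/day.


Load_in = volume * conc / 1000 = 270.8620 * 2655.4560 / 1000 = 719.2621 kg/day
Removed = Load_in * eff / 100 = 719.2621 * 88.5350 / 100 = 636.7987 kg/day
Load_out = Load_in - Removed = 719.2621 - 636.7987 = 82.4634 kg/day


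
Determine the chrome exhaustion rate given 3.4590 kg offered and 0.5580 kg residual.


Formula: Uptake = (offered - residual) / offered * 100
Substituting: Uptake = (3.4590 - 0.5580) / 3.4590 * 100
Result: 83.8682 %


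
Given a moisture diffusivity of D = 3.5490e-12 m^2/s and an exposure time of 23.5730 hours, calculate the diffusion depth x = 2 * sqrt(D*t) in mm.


t = 23.5730 hr * 3600 = 84862.8000 s
D * t = 3.5490e-12 * 84862.8000 = 3.0118e-07
x = 2 * sqrt(D*t) = 2 * sqrt(3.0118e-07) = 0.00109759 m = 1.0976 mm


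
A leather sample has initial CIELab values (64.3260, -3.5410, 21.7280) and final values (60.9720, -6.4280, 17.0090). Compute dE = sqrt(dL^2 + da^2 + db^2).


dL = -3.3540, da = -2.8870, db = -4.7190
dE = sqrt((-3.3540)^2 + (-2.8870)^2 + (-4.7190)^2) = 6.4694


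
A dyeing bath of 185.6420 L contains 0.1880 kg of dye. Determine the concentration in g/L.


Formula: Conc = dye_mass(kg) / volume(L) * 1000
Substituting: Conc = 0.1880 / 185.6420 * 1000
Result: 1.0127 g/L


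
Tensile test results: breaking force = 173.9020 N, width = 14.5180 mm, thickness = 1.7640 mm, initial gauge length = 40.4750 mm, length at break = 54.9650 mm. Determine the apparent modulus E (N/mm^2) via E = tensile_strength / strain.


TS = F / (w * t) = 173.9020 / (14.5180 * 1.7640) = 6.7905 N/mm^2
strain = (Lf - L0) / L0 = (54.9650 - 40.4750) / 40.4750 = 0.3580
E = TS / strain = 6.7905 / 0.3580 = 18.9678 N/mm^2


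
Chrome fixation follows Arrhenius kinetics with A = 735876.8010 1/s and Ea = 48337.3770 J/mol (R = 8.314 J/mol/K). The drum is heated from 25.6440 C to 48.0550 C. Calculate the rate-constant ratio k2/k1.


T1 = 25.6440 + 273.15 = 298.7940 K; T2 = 48.0550 + 273.15 = 321.2050 K
k1 = A * exp(-Ea/(R*T1)) = 735876.8010 * exp(-48337.3770/(8.314*298.7940)) = 0.00260762 1/s
k2 = A * exp(-Ea/(R*T2)) = 735876.8010 * exp(-48337.3770/(8.314*321.2050)) = 0.0101357 1/s
k2/k1 = 0.0101357 / 0.00260762 = 3.8870


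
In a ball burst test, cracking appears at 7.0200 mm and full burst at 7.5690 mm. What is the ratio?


Formula: Ratio = crack / burst
Substituting: Ratio = 7.0200 / 7.5690
Result: 0.9275


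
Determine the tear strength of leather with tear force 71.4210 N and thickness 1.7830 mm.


Formula: Tear strength = force / thickness
Substituting: Tear strength = 71.4210 / 1.7830
Result: 40.0566 N/mm


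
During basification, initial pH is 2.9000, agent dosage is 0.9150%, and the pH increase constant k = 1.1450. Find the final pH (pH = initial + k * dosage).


Formula: pH_final = pH_initial + k * base_pct
Substituting: pH_final = 2.9000 + 1.1450 * 0.9150
Result: 3.9477


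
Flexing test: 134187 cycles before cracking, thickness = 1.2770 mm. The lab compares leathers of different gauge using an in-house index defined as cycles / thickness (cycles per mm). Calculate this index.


Formula: Index = cycles / thickness
Substituting: Index = 134187 / 1.2770
Result: 105079.8747 cycles/mm


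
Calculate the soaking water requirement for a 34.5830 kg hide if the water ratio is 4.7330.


Formula: Water = hide_weight * ratio
Substituting: Water = 34.5830 * 4.7330
Result: 163.6813 kg


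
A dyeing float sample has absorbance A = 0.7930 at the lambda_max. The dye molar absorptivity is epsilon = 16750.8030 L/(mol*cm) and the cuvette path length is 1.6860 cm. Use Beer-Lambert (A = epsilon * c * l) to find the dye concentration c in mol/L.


Formula: c = A / (epsilon * l)
Substituting: c = 0.7930 / (16750.8030 * 1.6860)
Result: 2.8079e-05 mol/L


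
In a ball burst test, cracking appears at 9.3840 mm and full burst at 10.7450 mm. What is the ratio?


Formula: Ratio = crack / burst
Substituting: Ratio = 9.3840 / 10.7450
Result: 0.8733


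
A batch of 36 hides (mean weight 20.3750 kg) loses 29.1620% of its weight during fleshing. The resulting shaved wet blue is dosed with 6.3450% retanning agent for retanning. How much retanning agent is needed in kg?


Total_raw = N * avg_wt = 36 * 20.3750 = 733.5000 kg
Substrate = Total_raw * (1 - loss/100) = 733.5000 * (1 - 29.1620/100) = 519.5967 kg
Retan = Substrate * pct / 100 = 519.5967 * 6.3450 / 100 = 32.9684 kg


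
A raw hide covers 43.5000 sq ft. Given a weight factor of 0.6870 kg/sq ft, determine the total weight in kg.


Formula: Weight = area * weight_per_sqft
Substituting: Weight = 43.5000 * 0.6870
Result: 29.8845 kg


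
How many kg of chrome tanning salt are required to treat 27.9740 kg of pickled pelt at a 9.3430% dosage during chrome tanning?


Formula: Chrome = substrate * pct / 100
Substituting: Chrome = 27.9740 * 9.3430 / 100
Result: 2.6136 kg


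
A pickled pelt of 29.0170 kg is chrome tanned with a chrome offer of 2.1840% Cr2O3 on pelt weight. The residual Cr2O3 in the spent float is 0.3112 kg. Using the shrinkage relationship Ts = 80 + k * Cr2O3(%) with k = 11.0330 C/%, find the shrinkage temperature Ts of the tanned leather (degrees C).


Offered = pelt * offer_pct / 100 = 29.0170 * 2.1840 / 100 = 0.6337 kg
Uptake = offered - residual = 0.6337 - 0.3112 = 0.3225 kg
Cr2O3% on pelt = uptake / pelt * 100 = 0.3225 / 29.0170 * 100 = 1.1115 %
Ts = 80 + k * Cr2O3% = 80 + 11.0330 * 1.1115 = 92.2635 C


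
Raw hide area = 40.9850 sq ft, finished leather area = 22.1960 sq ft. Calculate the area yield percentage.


Formula: Yield = finished / raw * 100
Substituting: Yield = 22.1960 / 40.9850 * 100
Result: 54.1564 %


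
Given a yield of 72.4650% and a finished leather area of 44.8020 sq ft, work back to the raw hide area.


Formula: raw = finished * 100 / yield
Substituting: raw = 44.8020 * 100 / 72.4650
Result: 61.8257 sq ft


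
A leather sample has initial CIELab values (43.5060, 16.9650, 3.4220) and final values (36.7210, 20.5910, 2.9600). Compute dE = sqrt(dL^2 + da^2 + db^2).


dL = -6.7850, da = 3.6260, db = -0.4620
dE = sqrt((-6.7850)^2 + 3.6260^2 + (-0.4620)^2) = 7.7070


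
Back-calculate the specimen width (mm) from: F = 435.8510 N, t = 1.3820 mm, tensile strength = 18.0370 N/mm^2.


Formula: w = F / (TS * t)
Substituting: w = 435.8510 / (18.0370 * 1.3820)
Result: 17.4850 mm


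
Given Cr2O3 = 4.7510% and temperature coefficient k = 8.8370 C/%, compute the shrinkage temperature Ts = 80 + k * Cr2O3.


Formula: Ts = 80 + k * Cr2O3
Substituting: Ts = 80 + 8.8370 * 4.7510
Result: 121.9846 C


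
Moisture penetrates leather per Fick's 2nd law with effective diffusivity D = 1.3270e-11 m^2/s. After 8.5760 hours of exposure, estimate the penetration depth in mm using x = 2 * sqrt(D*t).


t = 8.5760 hr * 3600 = 30873.6000 s
D * t = 1.3270e-11 * 30873.6000 = 4.0969e-07
x = 2 * sqrt(D*t) = 2 * sqrt(4.0969e-07) = 0.00128014 m = 1.2801 mm


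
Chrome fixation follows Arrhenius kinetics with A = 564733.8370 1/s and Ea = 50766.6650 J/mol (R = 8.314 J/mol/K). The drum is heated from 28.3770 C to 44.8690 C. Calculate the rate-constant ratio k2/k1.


T1 = 28.3770 + 273.15 = 301.5270 K; T2 = 44.8690 + 273.15 = 318.0190 K
k1 = A * exp(-Ea/(R*T1)) = 564733.8370 * exp(-50766.6650/(8.314*301.5270)) = 9.0579e-04 1/s
k2 = A * exp(-Ea/(R*T2)) = 564733.8370 * exp(-50766.6650/(8.314*318.0190)) = 0.0025889 1/s
k2/k1 = 0.0025889 / 9.0579e-04 = 2.8582


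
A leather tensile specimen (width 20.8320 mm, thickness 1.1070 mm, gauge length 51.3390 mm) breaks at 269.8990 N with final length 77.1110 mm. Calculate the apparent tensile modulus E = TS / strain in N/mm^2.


TS = F / (w * t) = 269.8990 / (20.8320 * 1.1070) = 11.7037 N/mm^2
strain = (Lf - L0) / L0 = (77.1110 - 51.3390) / 51.3390 = 0.5020
E = TS / strain = 11.7037 / 0.5020 = 23.3143 N/mm^2


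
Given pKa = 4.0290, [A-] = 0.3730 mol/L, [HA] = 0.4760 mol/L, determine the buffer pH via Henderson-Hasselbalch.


ratio = [A-] / [HA] = 0.3730 / 0.4760 = 0.7836
log10(ratio) = -0.1059
pH = pKa + log10(ratio) = 4.0290 - 0.1059 = 3.9231


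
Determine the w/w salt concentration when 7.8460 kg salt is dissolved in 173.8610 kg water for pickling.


Formula: Conc = salt / (water + salt) * 100
Substituting: Conc = 7.8460 / (173.8610 + 7.8460) * 100
Result: 4.3179 %


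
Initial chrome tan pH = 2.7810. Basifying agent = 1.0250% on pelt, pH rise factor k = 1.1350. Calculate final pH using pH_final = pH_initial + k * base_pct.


Formula: pH_final = pH_initial + k * base_pct
Substituting: pH_final = 2.7810 + 1.1350 * 1.0250
Result: 3.9444


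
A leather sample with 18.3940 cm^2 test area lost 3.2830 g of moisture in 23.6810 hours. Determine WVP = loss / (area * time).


Formula: WVP = loss / (area * time)
Substituting: WVP = 3.2830 / (18.3940 * 23.6810)
Result: 0.00753693 g/(cm^2*hr)


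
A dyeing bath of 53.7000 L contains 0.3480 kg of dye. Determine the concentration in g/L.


Formula: Conc = dye_mass(kg) / volume(L) * 1000
Substituting: Conc = 0.3480 / 53.7000 * 1000
Result: 6.4804 g/L


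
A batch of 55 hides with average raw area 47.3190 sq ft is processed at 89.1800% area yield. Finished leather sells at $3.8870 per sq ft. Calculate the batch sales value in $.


Raw_total = N * avg_area = 55 * 47.3190 = 2602.5450 sq ft
Finished = Raw_total * yield / 100 = 2602.5450 * 89.1800 / 100 = 2320.9496 sq ft
Value = Finished * price = 2320.9496 * 3.8870 = 9021.5312 $


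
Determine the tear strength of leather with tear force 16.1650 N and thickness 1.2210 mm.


Formula: Tear strength = force / thickness
Substituting: Tear strength = 16.1650 / 1.2210
Result: 13.2391 N/mm


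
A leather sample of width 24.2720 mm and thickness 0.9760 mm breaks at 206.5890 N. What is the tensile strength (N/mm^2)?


Formula: TS = force / (width * thickness)
Substituting: TS = 206.5890 / (24.2720 * 0.9760)
Result: 8.7207 N/mm^2


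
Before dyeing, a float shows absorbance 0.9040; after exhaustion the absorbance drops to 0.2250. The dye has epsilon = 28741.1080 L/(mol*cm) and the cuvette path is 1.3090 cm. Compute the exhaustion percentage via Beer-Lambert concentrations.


c_initial = A_i / (epsilon * l) = 0.9040 / (28741.1080 * 1.3090) = 2.4028e-05 mol/L
c_final = A_f / (epsilon * l) = 0.2250 / (28741.1080 * 1.3090) = 5.9805e-06 mol/L
Exhaustion = (c_initial - c_final) / c_initial * 100 = (2.4028e-05 - 5.9805e-06) / 2.4028e-05 * 100 = 75.1106 %
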